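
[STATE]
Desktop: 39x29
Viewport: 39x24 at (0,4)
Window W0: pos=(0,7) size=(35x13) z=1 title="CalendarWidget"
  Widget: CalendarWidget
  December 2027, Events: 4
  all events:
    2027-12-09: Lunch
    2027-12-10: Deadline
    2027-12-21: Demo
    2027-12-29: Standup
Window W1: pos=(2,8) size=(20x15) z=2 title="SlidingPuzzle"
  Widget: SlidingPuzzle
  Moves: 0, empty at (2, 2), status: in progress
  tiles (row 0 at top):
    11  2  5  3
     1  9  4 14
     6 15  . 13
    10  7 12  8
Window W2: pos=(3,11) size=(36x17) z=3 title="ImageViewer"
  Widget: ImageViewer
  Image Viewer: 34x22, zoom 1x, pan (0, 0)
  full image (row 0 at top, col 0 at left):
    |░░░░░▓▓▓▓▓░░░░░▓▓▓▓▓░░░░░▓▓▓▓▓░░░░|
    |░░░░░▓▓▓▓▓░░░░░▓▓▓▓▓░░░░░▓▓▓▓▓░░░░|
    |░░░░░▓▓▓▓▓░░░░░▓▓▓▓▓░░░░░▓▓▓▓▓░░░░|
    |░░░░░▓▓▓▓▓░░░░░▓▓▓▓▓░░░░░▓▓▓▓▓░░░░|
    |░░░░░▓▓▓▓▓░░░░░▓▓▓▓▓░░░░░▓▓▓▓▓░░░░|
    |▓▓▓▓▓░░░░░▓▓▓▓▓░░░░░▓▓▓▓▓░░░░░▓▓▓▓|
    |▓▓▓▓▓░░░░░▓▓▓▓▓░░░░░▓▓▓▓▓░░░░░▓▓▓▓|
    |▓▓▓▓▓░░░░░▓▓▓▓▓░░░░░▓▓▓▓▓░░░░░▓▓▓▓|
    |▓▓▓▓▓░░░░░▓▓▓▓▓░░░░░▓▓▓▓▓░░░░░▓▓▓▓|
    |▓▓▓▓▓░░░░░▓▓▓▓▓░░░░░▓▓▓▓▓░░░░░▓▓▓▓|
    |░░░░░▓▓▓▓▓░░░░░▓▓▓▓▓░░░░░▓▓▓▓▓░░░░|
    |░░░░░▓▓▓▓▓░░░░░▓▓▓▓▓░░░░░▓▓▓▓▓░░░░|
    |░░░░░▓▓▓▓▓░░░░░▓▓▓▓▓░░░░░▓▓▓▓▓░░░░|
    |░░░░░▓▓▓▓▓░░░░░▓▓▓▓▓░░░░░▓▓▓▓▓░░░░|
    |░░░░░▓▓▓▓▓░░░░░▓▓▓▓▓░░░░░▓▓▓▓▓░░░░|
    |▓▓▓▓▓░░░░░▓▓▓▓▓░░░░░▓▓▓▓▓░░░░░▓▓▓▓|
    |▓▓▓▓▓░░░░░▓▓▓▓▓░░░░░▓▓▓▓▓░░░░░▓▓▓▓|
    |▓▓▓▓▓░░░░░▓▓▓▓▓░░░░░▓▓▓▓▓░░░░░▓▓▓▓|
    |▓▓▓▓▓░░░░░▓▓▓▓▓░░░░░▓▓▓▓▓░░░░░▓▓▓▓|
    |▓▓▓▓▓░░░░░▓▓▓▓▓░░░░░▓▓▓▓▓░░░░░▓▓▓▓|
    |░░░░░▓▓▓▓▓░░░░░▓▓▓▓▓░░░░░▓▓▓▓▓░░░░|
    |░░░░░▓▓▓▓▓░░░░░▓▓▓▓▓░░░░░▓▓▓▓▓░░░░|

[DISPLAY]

                                       
                                       
                                       
┏━━━━━━━━━━━━━━━━━━━━━━━━━━━━━━━━━┓    
┃ ┏━━━━━━━━━━━━━━━━━━┓            ┃    
┠─┃ SlidingPuzzle    ┃────────────┨    
┃ ┠──────────────────┨27          ┃    
┃M┃┏━━━━━━━━━━━━━━━━━━━━━━━━━━━━━━━━━━┓
┃ ┃┃ ImageViewer                      ┃
┃ ┃┠──────────────────────────────────┨
┃1┃┃░░░░░▓▓▓▓▓░░░░░▓▓▓▓▓░░░░░▓▓▓▓▓░░░░┃
┃2┃┃░░░░░▓▓▓▓▓░░░░░▓▓▓▓▓░░░░░▓▓▓▓▓░░░░┃
┃2┃┃░░░░░▓▓▓▓▓░░░░░▓▓▓▓▓░░░░░▓▓▓▓▓░░░░┃
┃ ┃┃░░░░░▓▓▓▓▓░░░░░▓▓▓▓▓░░░░░▓▓▓▓▓░░░░┃
┃ ┃┃░░░░░▓▓▓▓▓░░░░░▓▓▓▓▓░░░░░▓▓▓▓▓░░░░┃
┗━┃┃▓▓▓▓▓░░░░░▓▓▓▓▓░░░░░▓▓▓▓▓░░░░░▓▓▓▓┃
  ┃┃▓▓▓▓▓░░░░░▓▓▓▓▓░░░░░▓▓▓▓▓░░░░░▓▓▓▓┃
  ┃┃▓▓▓▓▓░░░░░▓▓▓▓▓░░░░░▓▓▓▓▓░░░░░▓▓▓▓┃
  ┗┃▓▓▓▓▓░░░░░▓▓▓▓▓░░░░░▓▓▓▓▓░░░░░▓▓▓▓┃
   ┃▓▓▓▓▓░░░░░▓▓▓▓▓░░░░░▓▓▓▓▓░░░░░▓▓▓▓┃
   ┃░░░░░▓▓▓▓▓░░░░░▓▓▓▓▓░░░░░▓▓▓▓▓░░░░┃
   ┃░░░░░▓▓▓▓▓░░░░░▓▓▓▓▓░░░░░▓▓▓▓▓░░░░┃
   ┃░░░░░▓▓▓▓▓░░░░░▓▓▓▓▓░░░░░▓▓▓▓▓░░░░┃
   ┗━━━━━━━━━━━━━━━━━━━━━━━━━━━━━━━━━━┛


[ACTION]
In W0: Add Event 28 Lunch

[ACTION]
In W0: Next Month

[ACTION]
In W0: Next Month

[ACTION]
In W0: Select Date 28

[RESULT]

                                       
                                       
                                       
┏━━━━━━━━━━━━━━━━━━━━━━━━━━━━━━━━━┓    
┃ ┏━━━━━━━━━━━━━━━━━━┓            ┃    
┠─┃ SlidingPuzzle    ┃────────────┨    
┃ ┠──────────────────┨28          ┃    
┃M┃┏━━━━━━━━━━━━━━━━━━━━━━━━━━━━━━━━━━┓
┃ ┃┃ ImageViewer                      ┃
┃ ┃┠──────────────────────────────────┨
┃1┃┃░░░░░▓▓▓▓▓░░░░░▓▓▓▓▓░░░░░▓▓▓▓▓░░░░┃
┃2┃┃░░░░░▓▓▓▓▓░░░░░▓▓▓▓▓░░░░░▓▓▓▓▓░░░░┃
┃[┃┃░░░░░▓▓▓▓▓░░░░░▓▓▓▓▓░░░░░▓▓▓▓▓░░░░┃
┃ ┃┃░░░░░▓▓▓▓▓░░░░░▓▓▓▓▓░░░░░▓▓▓▓▓░░░░┃
┃ ┃┃░░░░░▓▓▓▓▓░░░░░▓▓▓▓▓░░░░░▓▓▓▓▓░░░░┃
┗━┃┃▓▓▓▓▓░░░░░▓▓▓▓▓░░░░░▓▓▓▓▓░░░░░▓▓▓▓┃
  ┃┃▓▓▓▓▓░░░░░▓▓▓▓▓░░░░░▓▓▓▓▓░░░░░▓▓▓▓┃
  ┃┃▓▓▓▓▓░░░░░▓▓▓▓▓░░░░░▓▓▓▓▓░░░░░▓▓▓▓┃
  ┗┃▓▓▓▓▓░░░░░▓▓▓▓▓░░░░░▓▓▓▓▓░░░░░▓▓▓▓┃
   ┃▓▓▓▓▓░░░░░▓▓▓▓▓░░░░░▓▓▓▓▓░░░░░▓▓▓▓┃
   ┃░░░░░▓▓▓▓▓░░░░░▓▓▓▓▓░░░░░▓▓▓▓▓░░░░┃
   ┃░░░░░▓▓▓▓▓░░░░░▓▓▓▓▓░░░░░▓▓▓▓▓░░░░┃
   ┃░░░░░▓▓▓▓▓░░░░░▓▓▓▓▓░░░░░▓▓▓▓▓░░░░┃
   ┗━━━━━━━━━━━━━━━━━━━━━━━━━━━━━━━━━━┛


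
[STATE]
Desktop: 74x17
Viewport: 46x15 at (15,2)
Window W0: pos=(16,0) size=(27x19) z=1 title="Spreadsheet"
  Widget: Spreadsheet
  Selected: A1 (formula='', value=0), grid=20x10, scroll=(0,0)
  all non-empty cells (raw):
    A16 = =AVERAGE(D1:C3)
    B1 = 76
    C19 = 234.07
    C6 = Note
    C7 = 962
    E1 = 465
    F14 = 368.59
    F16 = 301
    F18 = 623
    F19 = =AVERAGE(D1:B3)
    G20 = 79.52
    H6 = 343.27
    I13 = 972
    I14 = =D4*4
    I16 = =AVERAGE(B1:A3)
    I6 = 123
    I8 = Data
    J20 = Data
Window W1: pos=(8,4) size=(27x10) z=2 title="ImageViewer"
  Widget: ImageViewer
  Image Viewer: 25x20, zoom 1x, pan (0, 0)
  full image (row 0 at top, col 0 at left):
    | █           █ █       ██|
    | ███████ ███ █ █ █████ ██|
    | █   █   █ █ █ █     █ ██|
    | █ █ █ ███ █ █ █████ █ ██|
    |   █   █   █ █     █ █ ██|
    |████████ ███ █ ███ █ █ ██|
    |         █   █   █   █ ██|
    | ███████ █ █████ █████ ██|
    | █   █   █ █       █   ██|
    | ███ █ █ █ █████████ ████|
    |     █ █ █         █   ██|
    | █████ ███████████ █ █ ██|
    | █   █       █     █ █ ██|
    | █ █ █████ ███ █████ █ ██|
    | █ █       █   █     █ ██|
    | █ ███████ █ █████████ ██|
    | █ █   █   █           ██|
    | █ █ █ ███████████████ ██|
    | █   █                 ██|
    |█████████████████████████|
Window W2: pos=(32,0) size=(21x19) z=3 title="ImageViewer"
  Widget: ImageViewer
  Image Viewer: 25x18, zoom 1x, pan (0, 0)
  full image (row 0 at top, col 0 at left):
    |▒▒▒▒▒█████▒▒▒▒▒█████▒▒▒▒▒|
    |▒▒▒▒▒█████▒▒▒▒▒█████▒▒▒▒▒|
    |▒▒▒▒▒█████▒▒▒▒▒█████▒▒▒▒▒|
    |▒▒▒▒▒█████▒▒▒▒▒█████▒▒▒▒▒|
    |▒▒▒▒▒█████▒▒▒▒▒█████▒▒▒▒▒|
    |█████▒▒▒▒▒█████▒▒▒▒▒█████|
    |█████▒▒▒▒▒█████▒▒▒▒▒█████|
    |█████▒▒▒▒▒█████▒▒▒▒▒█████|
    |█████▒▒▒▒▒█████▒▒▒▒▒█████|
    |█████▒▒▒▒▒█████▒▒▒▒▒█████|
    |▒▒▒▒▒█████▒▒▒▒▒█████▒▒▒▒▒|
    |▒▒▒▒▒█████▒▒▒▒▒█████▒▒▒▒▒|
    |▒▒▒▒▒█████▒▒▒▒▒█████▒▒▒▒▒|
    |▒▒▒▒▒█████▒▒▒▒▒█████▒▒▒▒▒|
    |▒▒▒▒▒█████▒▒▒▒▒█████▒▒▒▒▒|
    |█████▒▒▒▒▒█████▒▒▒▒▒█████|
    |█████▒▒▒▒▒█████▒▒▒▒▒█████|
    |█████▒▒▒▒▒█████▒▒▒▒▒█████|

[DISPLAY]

 ┠───────────────┠───────────────────┨        
 ┃A1:            ┃▒▒▒▒▒█████▒▒▒▒▒████┃        
━━━━━━━━━━━━━━━━━┃▒▒▒▒▒█████▒▒▒▒▒████┃        
Viewer           ┃▒▒▒▒▒█████▒▒▒▒▒████┃        
─────────────────┃▒▒▒▒▒█████▒▒▒▒▒████┃        
       █ █       ┃▒▒▒▒▒█████▒▒▒▒▒████┃        
██ ███ █ █ █████ ┃█████▒▒▒▒▒█████▒▒▒▒┃        
   █ █ █ █     █ ┃█████▒▒▒▒▒█████▒▒▒▒┃        
 ███ █ █ █████ █ ┃█████▒▒▒▒▒█████▒▒▒▒┃        
 █   █ █     █ █ ┃█████▒▒▒▒▒█████▒▒▒▒┃        
██ ███ █ ███ █ █ ┃█████▒▒▒▒▒█████▒▒▒▒┃        
━━━━━━━━━━━━━━━━━┃▒▒▒▒▒█████▒▒▒▒▒████┃        
 ┃  9        0   ┃▒▒▒▒▒█████▒▒▒▒▒████┃        
 ┃ 10        0   ┃▒▒▒▒▒█████▒▒▒▒▒████┃        
 ┃ 11        0   ┃▒▒▒▒▒█████▒▒▒▒▒████┃        


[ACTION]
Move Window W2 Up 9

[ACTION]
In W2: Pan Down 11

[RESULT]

 ┠───────────────┠───────────────────┨        
 ┃A1:            ┃▒▒▒▒▒█████▒▒▒▒▒████┃        
━━━━━━━━━━━━━━━━━┃▒▒▒▒▒█████▒▒▒▒▒████┃        
Viewer           ┃▒▒▒▒▒█████▒▒▒▒▒████┃        
─────────────────┃▒▒▒▒▒█████▒▒▒▒▒████┃        
       █ █       ┃█████▒▒▒▒▒█████▒▒▒▒┃        
██ ███ █ █ █████ ┃█████▒▒▒▒▒█████▒▒▒▒┃        
   █ █ █ █     █ ┃█████▒▒▒▒▒█████▒▒▒▒┃        
 ███ █ █ █████ █ ┃                   ┃        
 █   █ █     █ █ ┃                   ┃        
██ ███ █ ███ █ █ ┃                   ┃        
━━━━━━━━━━━━━━━━━┃                   ┃        
 ┃  9        0   ┃                   ┃        
 ┃ 10        0   ┃                   ┃        
 ┃ 11        0   ┃                   ┃        


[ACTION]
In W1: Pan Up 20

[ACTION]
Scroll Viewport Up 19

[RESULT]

 ┏━━━━━━━━━━━━━━━┏━━━━━━━━━━━━━━━━━━━┓        
 ┃ Spreadsheet   ┃ ImageViewer       ┃        
 ┠───────────────┠───────────────────┨        
 ┃A1:            ┃▒▒▒▒▒█████▒▒▒▒▒████┃        
━━━━━━━━━━━━━━━━━┃▒▒▒▒▒█████▒▒▒▒▒████┃        
Viewer           ┃▒▒▒▒▒█████▒▒▒▒▒████┃        
─────────────────┃▒▒▒▒▒█████▒▒▒▒▒████┃        
       █ █       ┃█████▒▒▒▒▒█████▒▒▒▒┃        
██ ███ █ █ █████ ┃█████▒▒▒▒▒█████▒▒▒▒┃        
   █ █ █ █     █ ┃█████▒▒▒▒▒█████▒▒▒▒┃        
 ███ █ █ █████ █ ┃                   ┃        
 █   █ █     █ █ ┃                   ┃        
██ ███ █ ███ █ █ ┃                   ┃        
━━━━━━━━━━━━━━━━━┃                   ┃        
 ┃  9        0   ┃                   ┃        


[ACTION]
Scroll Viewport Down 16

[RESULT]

 ┠───────────────┠───────────────────┨        
 ┃A1:            ┃▒▒▒▒▒█████▒▒▒▒▒████┃        
━━━━━━━━━━━━━━━━━┃▒▒▒▒▒█████▒▒▒▒▒████┃        
Viewer           ┃▒▒▒▒▒█████▒▒▒▒▒████┃        
─────────────────┃▒▒▒▒▒█████▒▒▒▒▒████┃        
       █ █       ┃█████▒▒▒▒▒█████▒▒▒▒┃        
██ ███ █ █ █████ ┃█████▒▒▒▒▒█████▒▒▒▒┃        
   █ █ █ █     █ ┃█████▒▒▒▒▒█████▒▒▒▒┃        
 ███ █ █ █████ █ ┃                   ┃        
 █   █ █     █ █ ┃                   ┃        
██ ███ █ ███ █ █ ┃                   ┃        
━━━━━━━━━━━━━━━━━┃                   ┃        
 ┃  9        0   ┃                   ┃        
 ┃ 10        0   ┃                   ┃        
 ┃ 11        0   ┃                   ┃        


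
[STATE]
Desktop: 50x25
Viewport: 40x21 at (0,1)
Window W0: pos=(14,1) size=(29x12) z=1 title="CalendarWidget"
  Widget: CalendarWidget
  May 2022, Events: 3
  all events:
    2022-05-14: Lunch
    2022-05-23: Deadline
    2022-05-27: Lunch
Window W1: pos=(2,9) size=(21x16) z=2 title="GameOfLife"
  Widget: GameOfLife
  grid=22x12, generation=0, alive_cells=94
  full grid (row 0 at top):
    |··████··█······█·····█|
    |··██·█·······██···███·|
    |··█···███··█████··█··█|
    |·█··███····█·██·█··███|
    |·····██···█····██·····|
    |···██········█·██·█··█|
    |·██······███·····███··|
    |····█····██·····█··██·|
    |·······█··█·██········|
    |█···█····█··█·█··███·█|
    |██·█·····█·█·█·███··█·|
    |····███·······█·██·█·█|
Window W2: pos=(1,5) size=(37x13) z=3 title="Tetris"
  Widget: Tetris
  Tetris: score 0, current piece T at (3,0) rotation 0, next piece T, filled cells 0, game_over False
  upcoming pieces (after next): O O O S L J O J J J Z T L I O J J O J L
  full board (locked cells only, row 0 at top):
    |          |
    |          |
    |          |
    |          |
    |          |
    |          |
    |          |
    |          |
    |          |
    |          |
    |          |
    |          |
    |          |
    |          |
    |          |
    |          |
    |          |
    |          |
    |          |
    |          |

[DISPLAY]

              ┏━━━━━━━━━━━━━━━━━━━━━━━━━
              ┃ CalendarWidget          
              ┠─────────────────────────
              ┃          May 2022       
 ┏━━━━━━━━━━━━━━━━━━━━━━━━━━━━━━━━━━━┓  
 ┃ Tetris                            ┃  
 ┠───────────────────────────────────┨  
 ┃          │Next:                   ┃  
 ┃          │ ▒                      ┃  
 ┃          │▒▒▒                     ┃  
 ┃          │                        ┃  
 ┃          │                        ┃━━
 ┃          │                        ┃  
 ┃          │Score:                  ┃  
 ┃          │0                       ┃  
 ┃          │                        ┃  
 ┗━━━━━━━━━━━━━━━━━━━━━━━━━━━━━━━━━━━┛  
  ┃··██········█·██·█·┃                 
  ┃██······███·····███┃                 
  ┃···█····██·····█··█┃                 
  ┃······█··█·██······┃                 


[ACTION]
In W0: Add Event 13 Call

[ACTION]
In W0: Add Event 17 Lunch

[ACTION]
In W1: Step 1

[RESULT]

              ┏━━━━━━━━━━━━━━━━━━━━━━━━━
              ┃ CalendarWidget          
              ┠─────────────────────────
              ┃          May 2022       
 ┏━━━━━━━━━━━━━━━━━━━━━━━━━━━━━━━━━━━┓  
 ┃ Tetris                            ┃  
 ┠───────────────────────────────────┨  
 ┃          │Next:                   ┃  
 ┃          │ ▒                      ┃  
 ┃          │▒▒▒                     ┃  
 ┃          │                        ┃  
 ┃          │                        ┃━━
 ┃          │                        ┃  
 ┃          │Score:                  ┃  
 ┃          │0                       ┃  
 ┃          │                        ┃  
 ┗━━━━━━━━━━━━━━━━━━━━━━━━━━━━━━━━━━━┛  
  ┃·████···█·█··██··██┃                 
  ┃·█·█····█·█···█····┃                 
  ┃·······█···█····█·█┃                 
  ┃·······█·█·██···█··┃                 


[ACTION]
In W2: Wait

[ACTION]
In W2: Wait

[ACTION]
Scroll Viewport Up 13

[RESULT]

                                        
              ┏━━━━━━━━━━━━━━━━━━━━━━━━━
              ┃ CalendarWidget          
              ┠─────────────────────────
              ┃          May 2022       
 ┏━━━━━━━━━━━━━━━━━━━━━━━━━━━━━━━━━━━┓  
 ┃ Tetris                            ┃  
 ┠───────────────────────────────────┨  
 ┃          │Next:                   ┃  
 ┃          │ ▒                      ┃  
 ┃          │▒▒▒                     ┃  
 ┃          │                        ┃  
 ┃          │                        ┃━━
 ┃          │                        ┃  
 ┃          │Score:                  ┃  
 ┃          │0                       ┃  
 ┃          │                        ┃  
 ┗━━━━━━━━━━━━━━━━━━━━━━━━━━━━━━━━━━━┛  
  ┃·████···█·█··██··██┃                 
  ┃·█·█····█·█···█····┃                 
  ┃·······█···█····█·█┃                 


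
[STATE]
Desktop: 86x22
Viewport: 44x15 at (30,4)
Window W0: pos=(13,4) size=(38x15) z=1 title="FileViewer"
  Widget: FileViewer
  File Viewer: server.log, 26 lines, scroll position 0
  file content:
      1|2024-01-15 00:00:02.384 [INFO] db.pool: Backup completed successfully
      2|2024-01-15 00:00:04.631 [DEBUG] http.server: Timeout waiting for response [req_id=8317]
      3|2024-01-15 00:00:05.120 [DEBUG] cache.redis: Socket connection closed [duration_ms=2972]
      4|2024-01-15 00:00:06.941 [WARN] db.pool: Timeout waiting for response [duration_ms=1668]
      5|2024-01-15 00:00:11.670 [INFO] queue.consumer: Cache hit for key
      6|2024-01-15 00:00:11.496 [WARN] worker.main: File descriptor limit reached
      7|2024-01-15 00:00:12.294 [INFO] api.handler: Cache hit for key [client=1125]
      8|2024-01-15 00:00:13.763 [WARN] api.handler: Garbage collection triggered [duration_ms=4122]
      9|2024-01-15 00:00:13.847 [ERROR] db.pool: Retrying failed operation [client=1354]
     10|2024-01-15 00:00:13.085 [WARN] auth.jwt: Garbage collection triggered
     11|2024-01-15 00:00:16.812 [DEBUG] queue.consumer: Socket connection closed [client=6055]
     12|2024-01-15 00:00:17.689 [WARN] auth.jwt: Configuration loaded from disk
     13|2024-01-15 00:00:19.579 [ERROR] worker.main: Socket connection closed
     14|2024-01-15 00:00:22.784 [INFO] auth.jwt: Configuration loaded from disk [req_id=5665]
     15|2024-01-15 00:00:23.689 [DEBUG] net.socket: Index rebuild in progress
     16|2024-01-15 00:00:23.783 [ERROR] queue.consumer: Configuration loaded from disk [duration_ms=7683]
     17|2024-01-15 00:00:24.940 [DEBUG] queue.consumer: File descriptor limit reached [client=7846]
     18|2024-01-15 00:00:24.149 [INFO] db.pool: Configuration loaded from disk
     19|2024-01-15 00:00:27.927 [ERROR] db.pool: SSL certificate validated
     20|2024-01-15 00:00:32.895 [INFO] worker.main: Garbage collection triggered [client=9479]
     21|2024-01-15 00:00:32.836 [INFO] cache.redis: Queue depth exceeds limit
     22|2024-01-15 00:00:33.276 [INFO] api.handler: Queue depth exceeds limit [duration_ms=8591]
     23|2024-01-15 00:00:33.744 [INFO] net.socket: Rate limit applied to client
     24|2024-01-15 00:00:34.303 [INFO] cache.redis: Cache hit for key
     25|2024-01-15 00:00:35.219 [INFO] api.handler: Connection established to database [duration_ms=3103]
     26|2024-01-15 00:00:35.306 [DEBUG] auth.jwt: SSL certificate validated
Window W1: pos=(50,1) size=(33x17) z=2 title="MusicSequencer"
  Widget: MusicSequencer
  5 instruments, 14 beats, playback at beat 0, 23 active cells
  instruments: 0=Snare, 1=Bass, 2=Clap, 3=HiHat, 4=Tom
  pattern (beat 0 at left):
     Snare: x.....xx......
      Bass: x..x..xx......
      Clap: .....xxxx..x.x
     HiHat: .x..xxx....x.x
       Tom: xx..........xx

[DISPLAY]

━━━━━━━━━━━━━━━━━━━━┃      ▼1234567890123   
                    ┃ Snare█·····██······   
────────────────────┃  Bass█··█··██······   
:02.384 [INFO] db.p▲┃  Clap·····████··█·█   
:04.631 [DEBUG] htt█┃ HiHat·█··███····█·█   
:05.120 [DEBUG] cac░┃   Tom██··········██   
:06.941 [WARN] db.p░┃                       
:11.670 [INFO] queu░┃                       
:11.496 [WARN] work░┃                       
:12.294 [INFO] api.░┃                       
:13.763 [WARN] api.░┃                       
:13.847 [ERROR] db.░┃                       
:13.085 [WARN] auth░┃                       
:16.812 [DEBUG] que▼┗━━━━━━━━━━━━━━━━━━━━━━━
━━━━━━━━━━━━━━━━━━━━┛                       


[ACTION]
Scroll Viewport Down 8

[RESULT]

:02.384 [INFO] db.p▲┃  Clap·····████··█·█   
:04.631 [DEBUG] htt█┃ HiHat·█··███····█·█   
:05.120 [DEBUG] cac░┃   Tom██··········██   
:06.941 [WARN] db.p░┃                       
:11.670 [INFO] queu░┃                       
:11.496 [WARN] work░┃                       
:12.294 [INFO] api.░┃                       
:13.763 [WARN] api.░┃                       
:13.847 [ERROR] db.░┃                       
:13.085 [WARN] auth░┃                       
:16.812 [DEBUG] que▼┗━━━━━━━━━━━━━━━━━━━━━━━
━━━━━━━━━━━━━━━━━━━━┛                       
                                            
                                            
                                            


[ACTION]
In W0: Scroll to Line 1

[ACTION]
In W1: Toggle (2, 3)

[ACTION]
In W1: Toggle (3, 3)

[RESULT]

:02.384 [INFO] db.p▲┃  Clap···█·████··█·█   
:04.631 [DEBUG] htt█┃ HiHat·█·████····█·█   
:05.120 [DEBUG] cac░┃   Tom██··········██   
:06.941 [WARN] db.p░┃                       
:11.670 [INFO] queu░┃                       
:11.496 [WARN] work░┃                       
:12.294 [INFO] api.░┃                       
:13.763 [WARN] api.░┃                       
:13.847 [ERROR] db.░┃                       
:13.085 [WARN] auth░┃                       
:16.812 [DEBUG] que▼┗━━━━━━━━━━━━━━━━━━━━━━━
━━━━━━━━━━━━━━━━━━━━┛                       
                                            
                                            
                                            


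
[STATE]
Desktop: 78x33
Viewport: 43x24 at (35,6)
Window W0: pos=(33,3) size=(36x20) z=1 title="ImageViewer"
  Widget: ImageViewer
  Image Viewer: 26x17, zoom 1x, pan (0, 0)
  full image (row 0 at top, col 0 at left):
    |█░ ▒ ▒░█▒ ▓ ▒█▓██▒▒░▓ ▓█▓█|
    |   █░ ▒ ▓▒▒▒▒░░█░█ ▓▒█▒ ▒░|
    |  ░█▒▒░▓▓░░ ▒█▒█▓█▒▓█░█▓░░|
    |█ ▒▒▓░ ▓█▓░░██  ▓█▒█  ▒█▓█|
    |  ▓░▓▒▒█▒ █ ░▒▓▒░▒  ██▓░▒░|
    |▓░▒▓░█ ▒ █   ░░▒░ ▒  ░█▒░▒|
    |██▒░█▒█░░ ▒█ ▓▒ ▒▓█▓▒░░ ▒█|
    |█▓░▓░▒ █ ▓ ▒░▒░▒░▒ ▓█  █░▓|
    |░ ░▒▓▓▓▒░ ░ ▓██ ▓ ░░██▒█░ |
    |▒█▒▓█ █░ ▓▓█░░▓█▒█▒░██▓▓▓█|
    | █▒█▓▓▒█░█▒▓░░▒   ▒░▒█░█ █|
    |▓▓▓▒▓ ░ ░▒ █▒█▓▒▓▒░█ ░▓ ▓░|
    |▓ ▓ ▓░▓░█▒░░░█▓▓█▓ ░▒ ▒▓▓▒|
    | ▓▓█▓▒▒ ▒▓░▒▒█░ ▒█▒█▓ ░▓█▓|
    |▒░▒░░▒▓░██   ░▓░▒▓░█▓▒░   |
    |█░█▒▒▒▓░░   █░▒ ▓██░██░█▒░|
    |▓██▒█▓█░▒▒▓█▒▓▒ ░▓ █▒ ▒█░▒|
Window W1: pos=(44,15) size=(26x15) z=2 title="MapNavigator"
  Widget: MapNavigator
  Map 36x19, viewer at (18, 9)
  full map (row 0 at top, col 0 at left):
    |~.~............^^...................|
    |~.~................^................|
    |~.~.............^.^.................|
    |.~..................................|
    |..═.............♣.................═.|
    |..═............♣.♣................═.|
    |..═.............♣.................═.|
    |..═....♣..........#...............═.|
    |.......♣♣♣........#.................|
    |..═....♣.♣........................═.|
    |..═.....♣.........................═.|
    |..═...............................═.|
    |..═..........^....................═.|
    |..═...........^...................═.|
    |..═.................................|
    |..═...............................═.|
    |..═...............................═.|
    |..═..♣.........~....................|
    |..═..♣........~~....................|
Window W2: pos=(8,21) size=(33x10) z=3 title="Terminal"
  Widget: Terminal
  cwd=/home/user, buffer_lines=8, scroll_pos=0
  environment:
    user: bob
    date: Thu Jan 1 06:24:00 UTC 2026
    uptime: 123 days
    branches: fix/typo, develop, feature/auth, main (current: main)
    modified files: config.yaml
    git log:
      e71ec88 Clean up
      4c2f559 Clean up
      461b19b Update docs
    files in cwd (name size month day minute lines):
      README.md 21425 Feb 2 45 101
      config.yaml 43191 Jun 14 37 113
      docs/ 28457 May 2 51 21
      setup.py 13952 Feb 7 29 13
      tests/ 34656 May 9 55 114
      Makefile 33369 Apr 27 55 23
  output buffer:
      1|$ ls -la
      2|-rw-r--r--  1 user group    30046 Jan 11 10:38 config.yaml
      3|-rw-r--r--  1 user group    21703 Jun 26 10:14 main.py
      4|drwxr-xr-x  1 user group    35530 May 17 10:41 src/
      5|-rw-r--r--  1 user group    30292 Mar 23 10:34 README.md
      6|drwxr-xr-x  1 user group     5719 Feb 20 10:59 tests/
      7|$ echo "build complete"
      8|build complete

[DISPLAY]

░ ▒ ▒░█▒ ▓ ▒█▓██▒▒░▓ ▓█▓█        ┃         
  █░ ▒ ▓▒▒▒▒░░█░█ ▓▒█▒ ▒░        ┃         
 ░█▒▒░▓▓░░ ▒█▒█▓█▒▓█░█▓░░        ┃         
 ▒▒▓░ ▓█▓░░██  ▓█▒█  ▒█▓█        ┃         
 ▓░▓▒▒█▒ █ ░▒▓▒░▒  ██▓░▒░        ┃         
░▒▓░█ ▒ █   ░░▒░ ▒  ░█▒░▒        ┃         
█▒░█▒█░░ ▒█ ▓▒ ▒▓█▓▒░░ ▒█        ┃         
▓░▓░▒ █ ▓ ▒░▒░▒░▒ ▓█  █░▓        ┃         
 ░▒▓▓▓▒░ ░ ▓██ ▓ ░░██▒█░         ┃         
█▒▓█ █░ ▓┏━━━━━━━━━━━━━━━━━━━━━━━━┓        
█▒█▓▓▒█░█┃ MapNavigator           ┃        
▓▓▒▓ ░ ░▒┠────────────────────────┨        
 ▓ ▓░▓░█▒┃..........♣.............┃        
▓▓█▓▒▒ ▒▓┃.........♣.♣............┃        
░▒░░▒▓░██┃..........♣.............┃        
━━━━━┓░░ ┃.♣..........#...........┃        
     ┃━━━┃.♣♣♣........#...........┃        
─────┨   ┃.♣.♣........@...........┃        
     ┃   ┃..♣.....................┃        
  300┃   ┃........................┃        
  217┃   ┃.......^................┃        
  355┃   ┃........^...............┃        
  302┃   ┃........................┃        
   57┃   ┗━━━━━━━━━━━━━━━━━━━━━━━━┛        


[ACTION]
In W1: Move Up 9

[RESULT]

░ ▒ ▒░█▒ ▓ ▒█▓██▒▒░▓ ▓█▓█        ┃         
  █░ ▒ ▓▒▒▒▒░░█░█ ▓▒█▒ ▒░        ┃         
 ░█▒▒░▓▓░░ ▒█▒█▓█▒▓█░█▓░░        ┃         
 ▒▒▓░ ▓█▓░░██  ▓█▒█  ▒█▓█        ┃         
 ▓░▓▒▒█▒ █ ░▒▓▒░▒  ██▓░▒░        ┃         
░▒▓░█ ▒ █   ░░▒░ ▒  ░█▒░▒        ┃         
█▒░█▒█░░ ▒█ ▓▒ ▒▓█▓▒░░ ▒█        ┃         
▓░▓░▒ █ ▓ ▒░▒░▒░▒ ▓█  █░▓        ┃         
 ░▒▓▓▓▒░ ░ ▓██ ▓ ░░██▒█░         ┃         
█▒▓█ █░ ▓┏━━━━━━━━━━━━━━━━━━━━━━━━┓        
█▒█▓▓▒█░█┃ MapNavigator           ┃        
▓▓▒▓ ░ ░▒┠────────────────────────┨        
 ▓ ▓░▓░█▒┃                        ┃        
▓▓█▓▒▒ ▒▓┃                        ┃        
░▒░░▒▓░██┃                        ┃        
━━━━━┓░░ ┃                        ┃        
     ┃━━━┃                        ┃        
─────┨   ┃.........^^.@...........┃        
     ┃   ┃.............^..........┃        
  300┃   ┃..........^.^...........┃        
  217┃   ┃........................┃        
  355┃   ┃..........♣.............┃        
  302┃   ┃.........♣.♣............┃        
   57┃   ┗━━━━━━━━━━━━━━━━━━━━━━━━┛        


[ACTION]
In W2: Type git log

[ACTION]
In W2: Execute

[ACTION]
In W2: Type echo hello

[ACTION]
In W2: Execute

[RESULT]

░ ▒ ▒░█▒ ▓ ▒█▓██▒▒░▓ ▓█▓█        ┃         
  █░ ▒ ▓▒▒▒▒░░█░█ ▓▒█▒ ▒░        ┃         
 ░█▒▒░▓▓░░ ▒█▒█▓█▒▓█░█▓░░        ┃         
 ▒▒▓░ ▓█▓░░██  ▓█▒█  ▒█▓█        ┃         
 ▓░▓▒▒█▒ █ ░▒▓▒░▒  ██▓░▒░        ┃         
░▒▓░█ ▒ █   ░░▒░ ▒  ░█▒░▒        ┃         
█▒░█▒█░░ ▒█ ▓▒ ▒▓█▓▒░░ ▒█        ┃         
▓░▓░▒ █ ▓ ▒░▒░▒░▒ ▓█  █░▓        ┃         
 ░▒▓▓▓▒░ ░ ▓██ ▓ ░░██▒█░         ┃         
█▒▓█ █░ ▓┏━━━━━━━━━━━━━━━━━━━━━━━━┓        
█▒█▓▓▒█░█┃ MapNavigator           ┃        
▓▓▒▓ ░ ░▒┠────────────────────────┨        
 ▓ ▓░▓░█▒┃                        ┃        
▓▓█▓▒▒ ▒▓┃                        ┃        
░▒░░▒▓░██┃                        ┃        
━━━━━┓░░ ┃                        ┃        
     ┃━━━┃                        ┃        
─────┨   ┃.........^^.@...........┃        
     ┃   ┃.............^..........┃        
     ┃   ┃..........^.^...........┃        
     ┃   ┃........................┃        
     ┃   ┃..........♣.............┃        
     ┃   ┃.........♣.♣............┃        
     ┃   ┗━━━━━━━━━━━━━━━━━━━━━━━━┛        


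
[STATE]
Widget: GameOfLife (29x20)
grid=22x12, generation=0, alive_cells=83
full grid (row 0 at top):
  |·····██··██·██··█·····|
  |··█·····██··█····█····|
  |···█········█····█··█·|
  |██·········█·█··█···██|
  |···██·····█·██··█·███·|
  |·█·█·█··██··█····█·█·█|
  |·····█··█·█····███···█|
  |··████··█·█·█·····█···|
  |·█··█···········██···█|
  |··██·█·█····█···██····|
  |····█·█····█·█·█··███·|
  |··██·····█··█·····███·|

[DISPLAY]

Gen: 0                       
·····██··██·██··█·····       
··█·····██··█····█····       
···█········█····█··█·       
██·········█·█··█···██       
···██·····█·██··█·███·       
·█·█·█··██··█····█·█·█       
·····█··█·█····███···█       
··████··█·█·█·····█···       
·█··█···········██···█       
··██·█·█····█···██····       
····█·█····█·█·█··███·       
··██·····█··█·····███·       
                             
                             
                             
                             
                             
                             
                             


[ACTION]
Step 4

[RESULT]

Gen: 4                       
·············█········       
············█·█··█····       
·█······██·······█····       
█·█······██·██········       
█··██·█···██··········       
·····█·█··█···········       
·██··█····█·██········       
·······█·███·█········       
·█······███····█······       
·█·····█····██·█···█·█       
·██·█··█···█·█·█·····█       
····███·····█·········       
                             
                             
                             
                             
                             
                             
                             


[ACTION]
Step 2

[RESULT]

Gen: 6                       
······················       
·········███·█········       
·██·····██████········       
█··█·█·██·█·██········       
█····██··█··██········       
·█·█·██··█··█·········       
···█·····█·██·█·······       
··············█·······       
█·█·····█·██···█······       
██·█··██··██·█········       
██·····██····██·······       
·····██·····█·········       
                             
                             
                             
                             
                             
                             
                             


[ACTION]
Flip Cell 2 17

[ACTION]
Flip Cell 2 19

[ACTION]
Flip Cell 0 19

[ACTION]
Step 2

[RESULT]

Gen: 8                       
······················       
······················       
·███··███····██·······       
█·····█·█·············       
█·█·█··█·██···········       
··█··█··█·············       
···█·█··█·███·█·······       
·█·█····██····██······       
········██·····█······       
█·█···███·············       
·█···█····██·██·······       
·█····██····███·······       
                             
                             
                             
                             
                             
                             
                             
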